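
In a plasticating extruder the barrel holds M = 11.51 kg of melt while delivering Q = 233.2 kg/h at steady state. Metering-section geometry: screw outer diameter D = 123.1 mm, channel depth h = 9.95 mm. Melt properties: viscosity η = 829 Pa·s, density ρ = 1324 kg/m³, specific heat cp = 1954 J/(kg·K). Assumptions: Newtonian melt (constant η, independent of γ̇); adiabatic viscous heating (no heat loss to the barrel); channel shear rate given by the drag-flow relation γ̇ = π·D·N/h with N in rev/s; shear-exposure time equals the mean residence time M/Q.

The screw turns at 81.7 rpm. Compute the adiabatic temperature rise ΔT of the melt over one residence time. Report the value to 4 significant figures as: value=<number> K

value=159.5 K

Q_s = Q / 3600 = 233.2 / 3600 = 0.0647778 kg/s
t_res = M / Q_s = 11.51 / 0.0647778 = 177.684 s
Convert to SI: D = 0.1231 m, h = 0.00995 m, N = 81.7/60 = 1.36167 rev/s
γ̇ = π·D·N / h = π · 0.1231 · 1.36167 / 0.00995 = 52.9244 s⁻¹
ΔT = η·γ̇²·t_res/(ρ·cp) = [829 × 52.9244² × 177.684] / [1324 × 1954] = 159.479 K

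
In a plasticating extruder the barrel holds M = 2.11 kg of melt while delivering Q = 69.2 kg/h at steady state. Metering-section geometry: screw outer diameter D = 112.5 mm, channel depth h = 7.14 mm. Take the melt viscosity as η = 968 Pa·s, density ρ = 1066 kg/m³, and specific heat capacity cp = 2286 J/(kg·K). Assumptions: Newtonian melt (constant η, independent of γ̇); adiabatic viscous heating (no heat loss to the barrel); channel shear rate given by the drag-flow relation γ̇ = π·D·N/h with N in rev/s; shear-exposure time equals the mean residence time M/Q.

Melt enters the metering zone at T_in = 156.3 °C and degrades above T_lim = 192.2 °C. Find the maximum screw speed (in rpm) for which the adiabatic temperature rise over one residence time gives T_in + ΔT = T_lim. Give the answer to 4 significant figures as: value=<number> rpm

value=34.78 rpm

Convert throughput: Q = 69.2 kg/h = 69.2/3600 = 0.0192222 kg/s
t_res = M / Q_s = 2.11 / 0.0192222 = 109.769 s
D = 112.5 mm = 0.1125 m;  h = 7.14 mm = 0.00714 m
Allowable rise: ΔT_a = T_lim − T_in = 192.2 − 156.3 = 35.9 K
γ̇_max² = ΔT_a·ρ·cp / (η·t_res) = [35.9 × 1066 × 2286] / [968 × 109.769] = 823.329 s⁻²
Take the square root: γ̇_max = √(823.329) = 28.6937 s⁻¹
N_max = γ̇_max h / (πD) = 28.6937·0.00714/(π·0.1125) = 0.579672 rev/s → ×60 = 34.7803 rpm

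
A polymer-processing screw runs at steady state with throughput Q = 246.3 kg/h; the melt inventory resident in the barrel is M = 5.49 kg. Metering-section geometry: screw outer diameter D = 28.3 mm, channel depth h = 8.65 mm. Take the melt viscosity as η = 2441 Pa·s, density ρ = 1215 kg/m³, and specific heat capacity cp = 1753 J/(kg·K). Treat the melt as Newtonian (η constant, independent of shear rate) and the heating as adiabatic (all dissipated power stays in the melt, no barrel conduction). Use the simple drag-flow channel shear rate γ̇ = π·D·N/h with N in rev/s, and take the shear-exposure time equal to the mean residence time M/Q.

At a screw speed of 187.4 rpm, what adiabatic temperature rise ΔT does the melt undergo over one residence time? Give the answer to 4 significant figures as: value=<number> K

Throughput in SI: Q_s = 246.3 kg/h ÷ 3600 s/h = 0.0684167 kg/s
t_res = M / Q_s = 5.49 / 0.0684167 = 80.2436 s
D = 28.3 mm = 0.0283 m;  h = 8.65 mm = 0.00865 m;  N = 187.4 rpm / 60 = 3.12333 rev/s
γ̇ = π·D·N / h = π · 0.0283 · 3.12333 / 0.00865 = 32.1025 s⁻¹
Adiabatic rise: ΔT = η γ̇² t_res / (ρ cp) = 2441·(32.1025)²·80.2436 / (1215·1753) = 94.7757 K

value=94.78 K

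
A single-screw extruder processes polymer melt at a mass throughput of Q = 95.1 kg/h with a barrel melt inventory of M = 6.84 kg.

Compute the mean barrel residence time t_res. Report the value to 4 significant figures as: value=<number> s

Q_s = Q / 3600 = 95.1 / 3600 = 0.0264167 kg/s
t_res = M / Q_s = 6.84 / 0.0264167 = 258.927 s

value=258.9 s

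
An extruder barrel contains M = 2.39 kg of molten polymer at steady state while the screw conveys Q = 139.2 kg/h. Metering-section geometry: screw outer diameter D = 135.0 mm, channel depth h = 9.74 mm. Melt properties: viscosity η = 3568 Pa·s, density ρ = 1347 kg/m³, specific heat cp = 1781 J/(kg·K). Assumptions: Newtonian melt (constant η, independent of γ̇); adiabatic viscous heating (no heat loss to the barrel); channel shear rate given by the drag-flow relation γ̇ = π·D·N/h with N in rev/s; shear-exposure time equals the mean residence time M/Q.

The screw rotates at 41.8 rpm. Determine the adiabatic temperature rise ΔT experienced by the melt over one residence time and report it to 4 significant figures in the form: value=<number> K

Convert throughput: Q = 139.2 kg/h = 139.2/3600 = 0.0386667 kg/s
t_res = M / Q_s = 2.39 ÷ 0.0386667 = 61.8103 s
Convert to SI: D = 0.135 m, h = 0.00974 m, N = 41.8/60 = 0.696667 rev/s
γ̇ = π D N / h = (π)(0.135)(0.696667) / 0.00974 = 30.3354 s⁻¹
ΔT = η·γ̇²·t_res/(ρ·cp) = [3568 × 30.3354² × 61.8103] / [1347 × 1781] = 84.5968 K

value=84.60 K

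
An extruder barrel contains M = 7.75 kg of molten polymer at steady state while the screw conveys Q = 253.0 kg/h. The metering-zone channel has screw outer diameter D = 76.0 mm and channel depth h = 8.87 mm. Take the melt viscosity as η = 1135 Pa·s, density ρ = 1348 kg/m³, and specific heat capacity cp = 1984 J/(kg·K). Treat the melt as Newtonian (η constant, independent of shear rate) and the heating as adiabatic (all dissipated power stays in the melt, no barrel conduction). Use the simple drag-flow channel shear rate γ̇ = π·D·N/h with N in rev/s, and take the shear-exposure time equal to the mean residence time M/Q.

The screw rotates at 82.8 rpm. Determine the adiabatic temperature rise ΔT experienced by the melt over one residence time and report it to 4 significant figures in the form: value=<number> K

value=64.58 K

Throughput in SI: Q_s = 253.0 kg/h ÷ 3600 s/h = 0.0702778 kg/s
t_res = M / Q_s = 7.75 ÷ 0.0702778 = 110.277 s
Convert to SI: D = 0.076 m, h = 0.00887 m, N = 82.8/60 = 1.38 rev/s
γ̇ = π D N / h = (π)(0.076)(1.38) / 0.00887 = 37.1466 s⁻¹
ΔT = η·γ̇²·t_res / (ρ·cp) = 1135 · (37.1466)² · 110.277 / (1348 · 1984) = 64.5782 K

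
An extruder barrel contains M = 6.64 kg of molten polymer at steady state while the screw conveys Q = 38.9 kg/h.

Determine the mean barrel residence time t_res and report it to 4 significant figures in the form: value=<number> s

value=614.5 s

Convert throughput: Q = 38.9 kg/h = 38.9/3600 = 0.0108056 kg/s
t_res = M / Q_s = 6.64 / 0.0108056 = 614.499 s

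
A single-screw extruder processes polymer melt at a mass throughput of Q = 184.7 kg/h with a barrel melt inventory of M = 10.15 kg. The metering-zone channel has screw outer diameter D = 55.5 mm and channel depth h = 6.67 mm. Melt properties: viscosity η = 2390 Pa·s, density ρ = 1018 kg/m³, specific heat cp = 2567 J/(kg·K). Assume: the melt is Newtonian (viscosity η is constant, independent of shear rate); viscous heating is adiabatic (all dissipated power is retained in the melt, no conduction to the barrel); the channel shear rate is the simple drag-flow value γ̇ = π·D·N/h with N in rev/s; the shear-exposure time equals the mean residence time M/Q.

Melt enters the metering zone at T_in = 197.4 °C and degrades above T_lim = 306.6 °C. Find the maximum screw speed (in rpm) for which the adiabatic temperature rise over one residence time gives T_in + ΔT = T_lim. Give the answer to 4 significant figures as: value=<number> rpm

value=56.39 rpm

Throughput in SI: Q_s = 184.7 kg/h ÷ 3600 s/h = 0.0513056 kg/s
t_res = M / Q_s = 10.15 ÷ 0.0513056 = 197.834 s
D = 55.5 mm = 0.0555 m;  h = 6.67 mm = 0.00667 m
ΔT_a = T_lim − T_in = 306.6 − 197.4 = 109.2 K
γ̇_max² = ΔT_a·ρ·cp/(η·t_res) = 109.2·1018·2567/(2390·197.834) = 603.527 s⁻²
Take the square root: γ̇_max = √(603.527) = 24.5668 s⁻¹
N_max = γ̇_max·h / (π·D) = 24.5668 · 0.00667 / (π · 0.0555) = 0.939791 rev/s = 56.3875 rpm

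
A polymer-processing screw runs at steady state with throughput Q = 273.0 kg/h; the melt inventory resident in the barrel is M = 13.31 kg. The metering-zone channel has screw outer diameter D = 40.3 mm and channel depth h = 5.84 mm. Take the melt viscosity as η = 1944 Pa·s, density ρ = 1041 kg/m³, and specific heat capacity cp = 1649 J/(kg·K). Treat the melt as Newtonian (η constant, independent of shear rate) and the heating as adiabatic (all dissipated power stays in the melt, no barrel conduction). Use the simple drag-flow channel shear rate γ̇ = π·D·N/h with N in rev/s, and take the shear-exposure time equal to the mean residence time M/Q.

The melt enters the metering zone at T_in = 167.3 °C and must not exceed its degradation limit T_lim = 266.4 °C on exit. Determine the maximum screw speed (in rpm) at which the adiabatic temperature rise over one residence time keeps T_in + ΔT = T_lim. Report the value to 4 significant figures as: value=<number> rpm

Convert throughput: Q = 273.0 kg/h = 273.0/3600 = 0.0758333 kg/s
Mean residence time: t_res = M/Q_s = 13.31 kg / 0.0758333 kg/s = 175.516 s
Convert to metres: D = 0.0403 m, h = 0.00584 m
ΔT_a = T_lim − T_in = 266.4 °C − 167.3 °C = 99.1 K
γ̇_max² = ΔT_a·ρ·cp / (η·t_res) = [99.1 × 1041 × 1649] / [1944 × 175.516] = 498.575 s⁻²
γ̇_max = √498.575 = 22.3288 s⁻¹
N_max = γ̇_max·h / (π·D) = 22.3288 · 0.00584 / (π · 0.0403) = 1.02997 rev/s = 61.798 rpm

value=61.80 rpm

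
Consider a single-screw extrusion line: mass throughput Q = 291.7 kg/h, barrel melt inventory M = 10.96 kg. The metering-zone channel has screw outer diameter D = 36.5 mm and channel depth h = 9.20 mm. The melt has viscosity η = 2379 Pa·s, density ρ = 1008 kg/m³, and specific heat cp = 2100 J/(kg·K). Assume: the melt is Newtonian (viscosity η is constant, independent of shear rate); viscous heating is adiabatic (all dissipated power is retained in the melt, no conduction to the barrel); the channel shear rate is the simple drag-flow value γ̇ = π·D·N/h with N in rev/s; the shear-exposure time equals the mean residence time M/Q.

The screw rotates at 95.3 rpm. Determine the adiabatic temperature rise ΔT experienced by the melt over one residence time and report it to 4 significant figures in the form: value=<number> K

value=59.58 K

Convert throughput: Q = 291.7 kg/h = 291.7/3600 = 0.0810278 kg/s
t_res = M / Q_s = 10.96 / 0.0810278 = 135.262 s
Convert to SI: D = 0.0365 m, h = 0.0092 m, N = 95.3/60 = 1.58833 rev/s
Shear rate: γ̇ = πDN/h = π·0.0365·1.58833/0.0092 = 19.7969 s⁻¹
ΔT = η·γ̇²·t_res / (ρ·cp) = 2379 · (19.7969)² · 135.262 / (1008 · 2100) = 59.5778 K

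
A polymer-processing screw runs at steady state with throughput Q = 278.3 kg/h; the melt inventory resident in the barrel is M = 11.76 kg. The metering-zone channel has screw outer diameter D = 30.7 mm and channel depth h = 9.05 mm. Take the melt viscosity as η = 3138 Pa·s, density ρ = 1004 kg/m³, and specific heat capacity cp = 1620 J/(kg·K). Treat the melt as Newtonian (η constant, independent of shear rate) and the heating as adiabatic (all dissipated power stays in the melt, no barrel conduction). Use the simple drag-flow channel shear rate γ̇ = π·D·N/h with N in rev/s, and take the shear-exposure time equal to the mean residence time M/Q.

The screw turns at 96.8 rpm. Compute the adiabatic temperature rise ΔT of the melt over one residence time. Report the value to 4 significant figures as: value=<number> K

Convert throughput: Q = 278.3 kg/h = 278.3/3600 = 0.0773056 kg/s
t_res = M / Q_s = 11.76 / 0.0773056 = 152.124 s
D = 30.7 mm = 0.0307 m;  h = 9.05 mm = 0.00905 m;  N = 96.8 rpm / 60 = 1.61333 rev/s
γ̇ = π·D·N / h = π · 0.0307 · 1.61333 / 0.00905 = 17.1935 s⁻¹
Adiabatic rise: ΔT = η γ̇² t_res / (ρ cp) = 3138·(17.1935)²·152.124 / (1004·1620) = 86.7618 K

value=86.76 K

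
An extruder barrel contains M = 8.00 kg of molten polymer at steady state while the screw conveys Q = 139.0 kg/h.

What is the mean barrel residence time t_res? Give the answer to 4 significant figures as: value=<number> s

Q_s = Q / 3600 = 139.0 / 3600 = 0.0386111 kg/s
t_res = M / Q_s = 8.00 ÷ 0.0386111 = 207.194 s

value=207.2 s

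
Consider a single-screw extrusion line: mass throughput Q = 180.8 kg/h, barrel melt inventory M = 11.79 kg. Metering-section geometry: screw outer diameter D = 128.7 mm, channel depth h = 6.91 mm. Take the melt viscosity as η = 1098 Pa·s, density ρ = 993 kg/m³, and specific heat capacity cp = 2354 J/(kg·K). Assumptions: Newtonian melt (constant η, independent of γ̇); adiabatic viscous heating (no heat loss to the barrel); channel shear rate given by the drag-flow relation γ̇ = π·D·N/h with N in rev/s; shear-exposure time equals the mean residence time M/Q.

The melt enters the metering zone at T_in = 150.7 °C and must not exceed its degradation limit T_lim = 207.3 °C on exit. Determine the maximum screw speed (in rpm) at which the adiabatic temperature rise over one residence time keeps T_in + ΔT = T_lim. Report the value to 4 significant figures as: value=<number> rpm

Q_s = Q / 3600 = 180.8 / 3600 = 0.0502222 kg/s
t_res = M / Q_s = 11.79 / 0.0502222 = 234.757 s
Geometry in SI: D = 128.7 mm → 0.1287 m, h = 6.91 mm → 0.00691 m
ΔT_a = T_lim − T_in = 207.3 °C − 150.7 °C = 56.6 K
γ̇_max² = ΔT_a·ρ·cp/(η·t_res) = 56.6·993·2354/(1098·234.757) = 513.277 s⁻²
γ̇_max = sqrt(513.277) = 22.6556 s⁻¹
Solve γ̇ = πDN/h for N: N_max = γ̇_max·h/(π·D) = 22.6556 × 0.00691 / (π × 0.1287) = 0.387191 rev/s = 23.2315 rpm

value=23.23 rpm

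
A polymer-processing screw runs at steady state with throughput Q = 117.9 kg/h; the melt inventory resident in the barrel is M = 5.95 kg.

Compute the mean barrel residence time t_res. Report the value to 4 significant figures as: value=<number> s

value=181.7 s

Throughput in SI: Q_s = 117.9 kg/h ÷ 3600 s/h = 0.03275 kg/s
Mean residence time: t_res = M/Q_s = 5.95 kg / 0.03275 kg/s = 181.679 s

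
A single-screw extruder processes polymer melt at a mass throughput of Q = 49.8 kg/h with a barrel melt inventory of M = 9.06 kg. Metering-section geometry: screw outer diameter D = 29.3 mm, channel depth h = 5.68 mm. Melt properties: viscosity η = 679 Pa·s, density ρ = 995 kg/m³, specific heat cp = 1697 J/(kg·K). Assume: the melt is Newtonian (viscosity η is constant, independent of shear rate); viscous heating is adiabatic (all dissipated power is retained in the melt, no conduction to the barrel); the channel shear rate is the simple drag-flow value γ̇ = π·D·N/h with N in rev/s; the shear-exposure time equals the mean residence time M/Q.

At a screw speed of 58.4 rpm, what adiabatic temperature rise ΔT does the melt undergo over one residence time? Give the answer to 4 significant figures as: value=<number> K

Throughput in SI: Q_s = 49.8 kg/h ÷ 3600 s/h = 0.0138333 kg/s
Mean residence time: t_res = M/Q_s = 9.06 kg / 0.0138333 kg/s = 654.94 s
D = 29.3 mm = 0.0293 m;  h = 5.68 mm = 0.00568 m;  N = 58.4 rpm / 60 = 0.973333 rev/s
γ̇ = π D N / h = (π)(0.0293)(0.973333) / 0.00568 = 15.7736 s⁻¹
ΔT = η·γ̇²·t_res / (ρ·cp) = 679 · (15.7736)² · 654.94 / (995 · 1697) = 65.5281 K

value=65.53 K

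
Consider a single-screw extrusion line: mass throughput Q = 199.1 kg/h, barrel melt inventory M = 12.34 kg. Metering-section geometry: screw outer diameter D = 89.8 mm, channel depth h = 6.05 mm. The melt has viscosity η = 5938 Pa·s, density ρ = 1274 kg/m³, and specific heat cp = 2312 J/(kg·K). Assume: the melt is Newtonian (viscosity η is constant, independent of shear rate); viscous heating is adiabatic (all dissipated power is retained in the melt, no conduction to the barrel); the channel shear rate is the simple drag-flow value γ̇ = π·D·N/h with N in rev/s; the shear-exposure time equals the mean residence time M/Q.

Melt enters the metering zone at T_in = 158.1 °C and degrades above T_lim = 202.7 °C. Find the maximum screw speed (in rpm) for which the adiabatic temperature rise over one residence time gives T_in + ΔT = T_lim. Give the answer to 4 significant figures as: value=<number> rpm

Convert throughput: Q = 199.1 kg/h = 199.1/3600 = 0.0553056 kg/s
t_res = M / Q_s = 12.34 / 0.0553056 = 223.124 s
D = 89.8 mm = 0.0898 m;  h = 6.05 mm = 0.00605 m
Allowable rise: ΔT_a = T_lim − T_in = 202.7 − 158.1 = 44.6 K
γ̇_max² = ΔT_a·ρ·cp/(η·t_res) = 44.6·1274·2312/(5938·223.124) = 99.1529 s⁻²
γ̇_max = √99.1529 = 9.95756 s⁻¹
N_max = γ̇_max h / (πD) = 9.95756·0.00605/(π·0.0898) = 0.213541 rev/s → ×60 = 12.8125 rpm

value=12.81 rpm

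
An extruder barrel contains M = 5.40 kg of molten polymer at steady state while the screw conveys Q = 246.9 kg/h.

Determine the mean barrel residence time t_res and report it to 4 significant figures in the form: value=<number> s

Throughput in SI: Q_s = 246.9 kg/h ÷ 3600 s/h = 0.0685833 kg/s
t_res = M / Q_s = 5.40 / 0.0685833 = 78.7363 s

value=78.74 s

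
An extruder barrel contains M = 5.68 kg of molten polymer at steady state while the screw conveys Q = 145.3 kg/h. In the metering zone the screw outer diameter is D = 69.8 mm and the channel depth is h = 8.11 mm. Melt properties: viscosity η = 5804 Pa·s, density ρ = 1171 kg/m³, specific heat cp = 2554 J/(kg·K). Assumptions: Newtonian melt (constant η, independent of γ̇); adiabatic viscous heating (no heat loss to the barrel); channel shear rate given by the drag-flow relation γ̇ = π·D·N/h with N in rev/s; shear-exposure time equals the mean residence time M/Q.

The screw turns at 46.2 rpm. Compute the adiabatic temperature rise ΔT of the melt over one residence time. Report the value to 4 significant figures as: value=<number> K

value=118.4 K

Q_s = Q / 3600 = 145.3 / 3600 = 0.0403611 kg/s
t_res = M / Q_s = 5.68 ÷ 0.0403611 = 140.73 s
D = 69.8 mm = 0.0698 m;  h = 8.11 mm = 0.00811 m;  N = 46.2 rpm / 60 = 0.77 rev/s
γ̇ = π·D·N / h = π · 0.0698 · 0.77 / 0.00811 = 20.8197 s⁻¹
ΔT = η·γ̇²·t_res/(ρ·cp) = [5804 × 20.8197² × 140.73] / [1171 × 2554] = 118.382 K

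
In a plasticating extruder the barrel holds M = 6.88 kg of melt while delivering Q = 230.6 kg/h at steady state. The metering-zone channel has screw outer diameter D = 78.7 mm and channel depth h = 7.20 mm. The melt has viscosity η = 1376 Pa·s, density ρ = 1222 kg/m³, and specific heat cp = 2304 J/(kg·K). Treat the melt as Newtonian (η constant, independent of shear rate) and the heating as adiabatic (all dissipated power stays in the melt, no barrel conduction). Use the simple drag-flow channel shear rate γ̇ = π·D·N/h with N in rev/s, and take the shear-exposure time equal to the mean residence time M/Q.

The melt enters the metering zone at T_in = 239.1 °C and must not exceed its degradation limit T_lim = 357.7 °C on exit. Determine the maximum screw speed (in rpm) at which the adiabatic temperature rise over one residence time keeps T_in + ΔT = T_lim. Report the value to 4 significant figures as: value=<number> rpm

Convert throughput: Q = 230.6 kg/h = 230.6/3600 = 0.0640556 kg/s
Mean residence time: t_res = M/Q_s = 6.88 kg / 0.0640556 kg/s = 107.407 s
Convert to metres: D = 0.0787 m, h = 0.0072 m
ΔT_a = T_lim − T_in = 357.7 − 239.1 = 118.6 K
Invert ΔT = ηγ̇²t_res/(ρcp) for γ̇: γ̇_max² = ΔT_a ρ cp / (η t_res) = 118.6·1222·2304 / (1376·107.407) = 2259.37 s⁻²
γ̇_max = sqrt(2259.37) = 47.5329 s⁻¹
Solve γ̇ = πDN/h for N: N_max = γ̇_max·h/(π·D) = 47.5329 × 0.0072 / (π × 0.0787) = 1.38421 rev/s = 83.0526 rpm

value=83.05 rpm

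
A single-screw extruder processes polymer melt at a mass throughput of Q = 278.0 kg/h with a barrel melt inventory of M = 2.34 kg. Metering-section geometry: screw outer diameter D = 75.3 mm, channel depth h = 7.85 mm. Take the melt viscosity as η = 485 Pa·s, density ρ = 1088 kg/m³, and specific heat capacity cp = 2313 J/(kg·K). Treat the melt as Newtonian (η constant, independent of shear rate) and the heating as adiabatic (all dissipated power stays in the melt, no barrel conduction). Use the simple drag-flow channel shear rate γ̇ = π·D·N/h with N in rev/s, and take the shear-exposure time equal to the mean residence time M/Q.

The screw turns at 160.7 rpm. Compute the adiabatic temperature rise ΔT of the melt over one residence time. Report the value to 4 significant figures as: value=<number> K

value=38.04 K

Convert throughput: Q = 278.0 kg/h = 278.0/3600 = 0.0772222 kg/s
Mean residence time: t_res = M/Q_s = 2.34 kg / 0.0772222 kg/s = 30.3022 s
D = 75.3 mm = 0.0753 m;  h = 7.85 mm = 0.00785 m;  N = 160.7 rpm / 60 = 2.67833 rev/s
γ̇ = π D N / h = (π)(0.0753)(2.67833) / 0.00785 = 80.7123 s⁻¹
Adiabatic rise: ΔT = η γ̇² t_res / (ρ cp) = 485·(80.7123)²·30.3022 / (1088·2313) = 38.0444 K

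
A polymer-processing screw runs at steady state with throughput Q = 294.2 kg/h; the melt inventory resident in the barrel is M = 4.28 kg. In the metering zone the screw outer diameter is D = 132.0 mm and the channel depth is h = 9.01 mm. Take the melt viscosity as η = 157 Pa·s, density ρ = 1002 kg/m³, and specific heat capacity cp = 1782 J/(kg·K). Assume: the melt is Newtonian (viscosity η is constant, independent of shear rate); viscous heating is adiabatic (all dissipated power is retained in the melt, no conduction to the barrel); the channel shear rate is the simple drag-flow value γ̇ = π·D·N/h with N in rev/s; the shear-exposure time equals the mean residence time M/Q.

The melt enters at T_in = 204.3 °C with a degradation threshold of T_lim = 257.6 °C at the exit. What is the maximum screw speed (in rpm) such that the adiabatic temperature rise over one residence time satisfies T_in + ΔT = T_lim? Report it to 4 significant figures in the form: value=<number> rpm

Q_s = Q / 3600 = 294.2 / 3600 = 0.0817222 kg/s
t_res = M / Q_s = 4.28 / 0.0817222 = 52.3725 s
Geometry in SI: D = 132.0 mm → 0.132 m, h = 9.01 mm → 0.00901 m
ΔT_a = T_lim − T_in = 257.6 °C − 204.3 °C = 53.3 K
γ̇_max² = ΔT_a·ρ·cp/(η·t_res) = 53.3·1002·1782/(157·52.3725) = 11574.4 s⁻²
γ̇_max = √11574.4 = 107.584 s⁻¹
N_max = γ̇_max h / (πD) = 107.584·0.00901/(π·0.132) = 2.33749 rev/s → ×60 = 140.25 rpm

value=140.2 rpm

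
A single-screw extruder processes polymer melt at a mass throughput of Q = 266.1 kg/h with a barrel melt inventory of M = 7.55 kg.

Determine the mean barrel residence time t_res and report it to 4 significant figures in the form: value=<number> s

Throughput in SI: Q_s = 266.1 kg/h ÷ 3600 s/h = 0.0739167 kg/s
t_res = M / Q_s = 7.55 ÷ 0.0739167 = 102.142 s

value=102.1 s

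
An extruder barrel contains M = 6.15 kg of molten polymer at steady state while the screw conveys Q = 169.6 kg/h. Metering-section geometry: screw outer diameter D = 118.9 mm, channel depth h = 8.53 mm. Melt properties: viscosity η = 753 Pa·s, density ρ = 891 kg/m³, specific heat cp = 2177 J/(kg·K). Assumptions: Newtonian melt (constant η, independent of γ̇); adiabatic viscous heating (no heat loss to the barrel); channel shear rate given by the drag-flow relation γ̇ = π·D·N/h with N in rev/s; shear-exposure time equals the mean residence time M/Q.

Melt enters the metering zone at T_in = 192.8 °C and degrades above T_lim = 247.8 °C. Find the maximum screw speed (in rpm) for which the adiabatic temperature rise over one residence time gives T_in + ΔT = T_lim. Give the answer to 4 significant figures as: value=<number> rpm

Convert throughput: Q = 169.6 kg/h = 169.6/3600 = 0.0471111 kg/s
t_res = M / Q_s = 6.15 / 0.0471111 = 130.542 s
D = 118.9 mm = 0.1189 m;  h = 8.53 mm = 0.00853 m
ΔT_a = T_lim − T_in = 247.8 − 192.8 = 55 K
γ̇_max² = ΔT_a·ρ·cp / (η·t_res) = [55 × 891 × 2177] / [753 × 130.542] = 1085.31 s⁻²
Take the square root: γ̇_max = √(1085.31) = 32.944 s⁻¹
N_max = γ̇_max·h / (π·D) = 32.944 · 0.00853 / (π · 0.1189) = 0.752304 rev/s = 45.1382 rpm

value=45.14 rpm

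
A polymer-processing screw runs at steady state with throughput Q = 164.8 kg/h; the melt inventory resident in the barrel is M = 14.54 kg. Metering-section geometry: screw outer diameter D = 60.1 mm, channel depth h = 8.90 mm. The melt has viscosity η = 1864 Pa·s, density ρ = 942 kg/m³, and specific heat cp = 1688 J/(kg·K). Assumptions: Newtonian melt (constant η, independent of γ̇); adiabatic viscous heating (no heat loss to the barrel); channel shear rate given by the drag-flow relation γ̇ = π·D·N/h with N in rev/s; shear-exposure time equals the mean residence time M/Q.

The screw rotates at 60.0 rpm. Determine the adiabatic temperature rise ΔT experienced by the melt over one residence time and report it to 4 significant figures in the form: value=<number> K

Q_s = Q / 3600 = 164.8 / 3600 = 0.0457778 kg/s
t_res = M / Q_s = 14.54 ÷ 0.0457778 = 317.621 s
Geometry in metres: D = 60.1 mm → 0.0601 m, h = 8.90 mm → 0.0089 m; screw speed N = 60.0 rpm = 1 rev/s
Shear rate: γ̇ = πDN/h = π·0.0601·1/0.0089 = 21.2146 s⁻¹
Adiabatic rise: ΔT = η γ̇² t_res / (ρ cp) = 1864·(21.2146)²·317.621 / (942·1688) = 167.572 K

value=167.6 K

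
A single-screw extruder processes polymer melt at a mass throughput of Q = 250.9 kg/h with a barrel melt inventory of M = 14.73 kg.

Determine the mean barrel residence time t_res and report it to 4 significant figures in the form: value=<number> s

value=211.4 s

Q_s = Q / 3600 = 250.9 / 3600 = 0.0696944 kg/s
Mean residence time: t_res = M/Q_s = 14.73 kg / 0.0696944 kg/s = 211.351 s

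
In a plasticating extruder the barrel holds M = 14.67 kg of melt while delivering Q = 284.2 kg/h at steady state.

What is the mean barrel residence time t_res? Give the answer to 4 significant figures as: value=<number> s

value=185.8 s

Throughput in SI: Q_s = 284.2 kg/h ÷ 3600 s/h = 0.0789444 kg/s
Mean residence time: t_res = M/Q_s = 14.67 kg / 0.0789444 kg/s = 185.827 s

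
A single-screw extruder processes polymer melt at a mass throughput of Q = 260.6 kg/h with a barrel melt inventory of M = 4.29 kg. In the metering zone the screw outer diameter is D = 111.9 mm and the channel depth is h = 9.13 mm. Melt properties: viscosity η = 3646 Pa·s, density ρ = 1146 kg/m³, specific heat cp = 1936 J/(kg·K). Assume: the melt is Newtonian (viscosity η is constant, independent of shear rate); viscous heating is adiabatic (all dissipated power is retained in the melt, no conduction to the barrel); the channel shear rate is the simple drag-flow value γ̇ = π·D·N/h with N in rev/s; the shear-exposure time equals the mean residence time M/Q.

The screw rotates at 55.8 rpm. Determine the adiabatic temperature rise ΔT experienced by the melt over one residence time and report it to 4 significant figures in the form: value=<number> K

value=124.9 K

Throughput in SI: Q_s = 260.6 kg/h ÷ 3600 s/h = 0.0723889 kg/s
t_res = M / Q_s = 4.29 ÷ 0.0723889 = 59.2632 s
Geometry in metres: D = 111.9 mm → 0.1119 m, h = 9.13 mm → 0.00913 m; screw speed N = 55.8 rpm = 0.93 rev/s
Shear rate: γ̇ = πDN/h = π·0.1119·0.93/0.00913 = 35.809 s⁻¹
ΔT = η·γ̇²·t_res/(ρ·cp) = [3646 × 35.809² × 59.2632] / [1146 × 1936] = 124.881 K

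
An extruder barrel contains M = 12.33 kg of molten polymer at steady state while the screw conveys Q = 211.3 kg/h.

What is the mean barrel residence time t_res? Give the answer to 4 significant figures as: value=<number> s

Q_s = Q / 3600 = 211.3 / 3600 = 0.0586944 kg/s
t_res = M / Q_s = 12.33 / 0.0586944 = 210.071 s

value=210.1 s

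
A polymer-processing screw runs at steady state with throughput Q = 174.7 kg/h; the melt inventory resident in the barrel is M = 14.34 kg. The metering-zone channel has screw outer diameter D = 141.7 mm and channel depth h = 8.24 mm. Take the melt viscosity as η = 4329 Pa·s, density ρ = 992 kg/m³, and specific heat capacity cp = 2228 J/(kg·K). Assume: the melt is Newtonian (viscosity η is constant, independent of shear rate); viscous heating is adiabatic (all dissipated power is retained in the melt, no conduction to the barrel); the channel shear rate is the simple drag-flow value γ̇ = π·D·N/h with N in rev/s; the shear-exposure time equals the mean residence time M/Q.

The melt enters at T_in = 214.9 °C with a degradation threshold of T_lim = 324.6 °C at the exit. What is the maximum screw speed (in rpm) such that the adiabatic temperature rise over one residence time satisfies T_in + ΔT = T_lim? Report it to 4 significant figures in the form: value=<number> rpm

value=15.29 rpm

Convert throughput: Q = 174.7 kg/h = 174.7/3600 = 0.0485278 kg/s
t_res = M / Q_s = 14.34 ÷ 0.0485278 = 295.501 s
D = 141.7 mm = 0.1417 m;  h = 8.24 mm = 0.00824 m
ΔT_a = T_lim − T_in = 324.6 °C − 214.9 °C = 109.7 K
Invert ΔT = ηγ̇²t_res/(ρcp) for γ̇: γ̇_max² = ΔT_a ρ cp / (η t_res) = 109.7·992·2228 / (4329·295.501) = 189.534 s⁻²
γ̇_max = sqrt(189.534) = 13.7671 s⁻¹
N_max = γ̇_max·h / (π·D) = 13.7671 · 0.00824 / (π · 0.1417) = 0.25483 rev/s = 15.2898 rpm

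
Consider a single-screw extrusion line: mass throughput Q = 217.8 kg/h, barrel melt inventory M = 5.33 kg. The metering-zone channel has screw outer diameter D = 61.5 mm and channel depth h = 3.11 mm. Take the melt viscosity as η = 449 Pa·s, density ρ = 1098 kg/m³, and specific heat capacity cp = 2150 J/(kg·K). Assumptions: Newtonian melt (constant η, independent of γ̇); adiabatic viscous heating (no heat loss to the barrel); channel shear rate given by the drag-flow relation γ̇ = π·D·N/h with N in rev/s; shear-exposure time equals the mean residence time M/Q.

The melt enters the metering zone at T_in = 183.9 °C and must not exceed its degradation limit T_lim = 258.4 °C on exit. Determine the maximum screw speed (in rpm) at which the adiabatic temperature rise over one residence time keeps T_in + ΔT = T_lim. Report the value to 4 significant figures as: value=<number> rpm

Convert throughput: Q = 217.8 kg/h = 217.8/3600 = 0.0605 kg/s
t_res = M / Q_s = 5.33 / 0.0605 = 88.0992 s
D = 61.5 mm = 0.0615 m;  h = 3.11 mm = 0.00311 m
ΔT_a = T_lim − T_in = 258.4 °C − 183.9 °C = 74.5 K
γ̇_max² = ΔT_a·ρ·cp/(η·t_res) = 74.5·1098·2150/(449·88.0992) = 4446.1 s⁻²
γ̇_max = sqrt(4446.1) = 66.6791 s⁻¹
N_max = γ̇_max h / (πD) = 66.6791·0.00311/(π·0.0615) = 1.07331 rev/s → ×60 = 64.3986 rpm

value=64.40 rpm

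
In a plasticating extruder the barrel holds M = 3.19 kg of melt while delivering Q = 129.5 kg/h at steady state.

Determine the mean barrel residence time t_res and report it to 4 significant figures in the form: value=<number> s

Convert throughput: Q = 129.5 kg/h = 129.5/3600 = 0.0359722 kg/s
t_res = M / Q_s = 3.19 ÷ 0.0359722 = 88.6795 s

value=88.68 s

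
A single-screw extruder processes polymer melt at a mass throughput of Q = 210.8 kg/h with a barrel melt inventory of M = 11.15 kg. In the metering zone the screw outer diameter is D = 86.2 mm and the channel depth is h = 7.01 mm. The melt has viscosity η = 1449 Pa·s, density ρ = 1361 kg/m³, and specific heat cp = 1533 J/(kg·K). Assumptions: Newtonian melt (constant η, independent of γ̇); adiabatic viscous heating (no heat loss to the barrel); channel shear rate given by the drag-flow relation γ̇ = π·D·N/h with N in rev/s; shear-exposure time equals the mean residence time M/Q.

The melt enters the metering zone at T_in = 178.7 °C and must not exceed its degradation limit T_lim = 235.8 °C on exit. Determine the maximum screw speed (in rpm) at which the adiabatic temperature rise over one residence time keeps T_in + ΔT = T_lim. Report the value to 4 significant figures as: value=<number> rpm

Throughput in SI: Q_s = 210.8 kg/h ÷ 3600 s/h = 0.0585556 kg/s
t_res = M / Q_s = 11.15 ÷ 0.0585556 = 190.417 s
D = 86.2 mm = 0.0862 m;  h = 7.01 mm = 0.00701 m
ΔT_a = T_lim − T_in = 235.8 °C − 178.7 °C = 57.1 K
Invert ΔT = ηγ̇²t_res/(ρcp) for γ̇: γ̇_max² = ΔT_a ρ cp / (η t_res) = 57.1·1361·1533 / (1449·190.417) = 431.779 s⁻²
Take the square root: γ̇_max = √(431.779) = 20.7793 s⁻¹
Solve γ̇ = πDN/h for N: N_max = γ̇_max·h/(π·D) = 20.7793 × 0.00701 / (π × 0.0862) = 0.537888 rev/s = 32.2733 rpm

value=32.27 rpm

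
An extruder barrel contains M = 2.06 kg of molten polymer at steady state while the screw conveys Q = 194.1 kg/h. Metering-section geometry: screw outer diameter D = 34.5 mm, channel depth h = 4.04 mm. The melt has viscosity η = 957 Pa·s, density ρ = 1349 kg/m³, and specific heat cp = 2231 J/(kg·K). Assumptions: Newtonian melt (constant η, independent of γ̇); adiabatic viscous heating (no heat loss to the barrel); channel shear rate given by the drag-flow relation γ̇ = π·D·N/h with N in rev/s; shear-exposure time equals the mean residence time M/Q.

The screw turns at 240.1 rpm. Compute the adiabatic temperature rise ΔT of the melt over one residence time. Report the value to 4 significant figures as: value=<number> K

Q_s = Q / 3600 = 194.1 / 3600 = 0.0539167 kg/s
t_res = M / Q_s = 2.06 / 0.0539167 = 38.2071 s
Convert to SI: D = 0.0345 m, h = 0.00404 m, N = 240.1/60 = 4.00167 rev/s
γ̇ = π D N / h = (π)(0.0345)(4.00167) / 0.00404 = 107.357 s⁻¹
ΔT = η·γ̇²·t_res/(ρ·cp) = [957 × 107.357² × 38.2071] / [1349 × 2231] = 140.024 K

value=140.0 K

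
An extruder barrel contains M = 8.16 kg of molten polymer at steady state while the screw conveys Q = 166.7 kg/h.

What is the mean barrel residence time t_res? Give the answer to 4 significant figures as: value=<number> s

value=176.2 s

Throughput in SI: Q_s = 166.7 kg/h ÷ 3600 s/h = 0.0463056 kg/s
t_res = M / Q_s = 8.16 / 0.0463056 = 176.221 s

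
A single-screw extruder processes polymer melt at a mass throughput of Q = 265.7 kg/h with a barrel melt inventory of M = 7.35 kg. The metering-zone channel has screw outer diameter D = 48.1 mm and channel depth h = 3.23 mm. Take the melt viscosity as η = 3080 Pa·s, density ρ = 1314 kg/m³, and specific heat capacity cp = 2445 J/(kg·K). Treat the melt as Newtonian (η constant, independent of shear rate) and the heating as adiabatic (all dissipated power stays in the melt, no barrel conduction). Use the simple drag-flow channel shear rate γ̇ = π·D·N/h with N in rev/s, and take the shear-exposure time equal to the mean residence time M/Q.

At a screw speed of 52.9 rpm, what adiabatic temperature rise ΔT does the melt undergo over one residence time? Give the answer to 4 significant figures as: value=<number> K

Convert throughput: Q = 265.7 kg/h = 265.7/3600 = 0.0738056 kg/s
t_res = M / Q_s = 7.35 ÷ 0.0738056 = 99.586 s
Geometry in metres: D = 48.1 mm → 0.0481 m, h = 3.23 mm → 0.00323 m; screw speed N = 52.9 rpm = 0.881667 rev/s
γ̇ = π D N / h = (π)(0.0481)(0.881667) / 0.00323 = 41.2474 s⁻¹
ΔT = η·γ̇²·t_res/(ρ·cp) = [3080 × 41.2474² × 99.586] / [1314 × 2445] = 162.431 K

value=162.4 K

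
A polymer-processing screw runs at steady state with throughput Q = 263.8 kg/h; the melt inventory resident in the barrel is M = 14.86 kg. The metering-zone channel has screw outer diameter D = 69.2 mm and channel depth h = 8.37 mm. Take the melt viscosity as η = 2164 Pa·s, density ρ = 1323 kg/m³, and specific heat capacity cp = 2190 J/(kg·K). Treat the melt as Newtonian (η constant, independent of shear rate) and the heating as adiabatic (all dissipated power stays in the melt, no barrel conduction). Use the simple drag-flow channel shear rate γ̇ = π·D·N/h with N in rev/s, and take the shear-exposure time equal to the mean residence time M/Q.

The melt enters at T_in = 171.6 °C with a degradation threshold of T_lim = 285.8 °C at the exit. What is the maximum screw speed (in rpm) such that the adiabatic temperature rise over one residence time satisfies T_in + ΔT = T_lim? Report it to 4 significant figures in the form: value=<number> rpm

value=63.43 rpm

Q_s = Q / 3600 = 263.8 / 3600 = 0.0732778 kg/s
t_res = M / Q_s = 14.86 ÷ 0.0732778 = 202.79 s
Convert to metres: D = 0.0692 m, h = 0.00837 m
ΔT_a = T_lim − T_in = 285.8 − 171.6 = 114.2 K
γ̇_max² = ΔT_a·ρ·cp/(η·t_res) = 114.2·1323·2190/(2164·202.79) = 753.991 s⁻²
γ̇_max = √753.991 = 27.4589 s⁻¹
N_max = γ̇_max h / (πD) = 27.4589·0.00837/(π·0.0692) = 1.05719 rev/s → ×60 = 63.4313 rpm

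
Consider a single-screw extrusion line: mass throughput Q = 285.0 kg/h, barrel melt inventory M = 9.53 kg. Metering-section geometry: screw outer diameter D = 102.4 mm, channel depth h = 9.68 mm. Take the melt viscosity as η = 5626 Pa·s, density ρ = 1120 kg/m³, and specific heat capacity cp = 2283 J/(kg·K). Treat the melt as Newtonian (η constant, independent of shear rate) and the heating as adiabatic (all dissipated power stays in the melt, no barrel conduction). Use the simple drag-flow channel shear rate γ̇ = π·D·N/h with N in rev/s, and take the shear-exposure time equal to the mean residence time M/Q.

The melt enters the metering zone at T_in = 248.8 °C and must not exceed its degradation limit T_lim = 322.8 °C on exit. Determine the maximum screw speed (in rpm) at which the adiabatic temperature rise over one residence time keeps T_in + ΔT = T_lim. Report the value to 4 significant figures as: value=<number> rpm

value=30.18 rpm

Throughput in SI: Q_s = 285.0 kg/h ÷ 3600 s/h = 0.0791667 kg/s
t_res = M / Q_s = 9.53 ÷ 0.0791667 = 120.379 s
D = 102.4 mm = 0.1024 m;  h = 9.68 mm = 0.00968 m
ΔT_a = T_lim − T_in = 322.8 °C − 248.8 °C = 74 K
γ̇_max² = ΔT_a·ρ·cp / (η·t_res) = [74 × 1120 × 2283] / [5626 × 120.379] = 279.386 s⁻²
γ̇_max = √279.386 = 16.7149 s⁻¹
N_max = γ̇_max h / (πD) = 16.7149·0.00968/(π·0.1024) = 0.502954 rev/s → ×60 = 30.1772 rpm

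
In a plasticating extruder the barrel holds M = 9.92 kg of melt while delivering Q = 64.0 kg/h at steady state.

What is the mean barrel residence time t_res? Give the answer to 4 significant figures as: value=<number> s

Q_s = Q / 3600 = 64.0 / 3600 = 0.0177778 kg/s
t_res = M / Q_s = 9.92 / 0.0177778 = 558 s

value=558.0 s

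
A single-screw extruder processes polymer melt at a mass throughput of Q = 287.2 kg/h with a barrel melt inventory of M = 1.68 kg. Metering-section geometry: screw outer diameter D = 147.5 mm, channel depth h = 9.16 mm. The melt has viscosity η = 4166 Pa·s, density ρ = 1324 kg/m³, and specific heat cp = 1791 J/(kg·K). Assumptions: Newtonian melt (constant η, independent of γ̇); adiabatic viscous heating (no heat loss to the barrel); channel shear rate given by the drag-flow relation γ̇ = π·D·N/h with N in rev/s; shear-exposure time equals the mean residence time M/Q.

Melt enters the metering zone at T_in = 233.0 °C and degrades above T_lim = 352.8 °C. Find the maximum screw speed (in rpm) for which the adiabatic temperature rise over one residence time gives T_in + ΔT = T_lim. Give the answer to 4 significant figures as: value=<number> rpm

value=67.49 rpm

Q_s = Q / 3600 = 287.2 / 3600 = 0.0797778 kg/s
Mean residence time: t_res = M/Q_s = 1.68 kg / 0.0797778 kg/s = 21.0585 s
D = 147.5 mm = 0.1475 m;  h = 9.16 mm = 0.00916 m
Allowable rise: ΔT_a = T_lim − T_in = 352.8 − 233.0 = 119.8 K
γ̇_max² = ΔT_a·ρ·cp / (η·t_res) = [119.8 × 1324 × 1791] / [4166 × 21.0585] = 3238.13 s⁻²
Take the square root: γ̇_max = √(3238.13) = 56.9045 s⁻¹
Solve γ̇ = πDN/h for N: N_max = γ̇_max·h/(π·D) = 56.9045 × 0.00916 / (π × 0.1475) = 1.12487 rev/s = 67.4919 rpm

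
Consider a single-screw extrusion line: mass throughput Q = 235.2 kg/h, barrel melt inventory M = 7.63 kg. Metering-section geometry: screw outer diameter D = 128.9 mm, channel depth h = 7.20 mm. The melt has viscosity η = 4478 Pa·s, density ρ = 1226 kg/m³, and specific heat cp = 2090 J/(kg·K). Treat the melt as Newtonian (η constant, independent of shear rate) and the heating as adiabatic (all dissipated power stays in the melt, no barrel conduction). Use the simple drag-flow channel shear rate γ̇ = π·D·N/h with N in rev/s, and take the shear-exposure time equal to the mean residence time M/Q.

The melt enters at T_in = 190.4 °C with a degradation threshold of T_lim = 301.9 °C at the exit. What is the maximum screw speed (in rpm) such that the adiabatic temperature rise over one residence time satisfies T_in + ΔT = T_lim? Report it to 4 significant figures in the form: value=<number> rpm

Convert throughput: Q = 235.2 kg/h = 235.2/3600 = 0.0653333 kg/s
Mean residence time: t_res = M/Q_s = 7.63 kg / 0.0653333 kg/s = 116.786 s
Geometry in SI: D = 128.9 mm → 0.1289 m, h = 7.20 mm → 0.0072 m
ΔT_a = T_lim − T_in = 301.9 − 190.4 = 111.5 K
γ̇_max² = ΔT_a·ρ·cp/(η·t_res) = 111.5·1226·2090/(4478·116.786) = 546.308 s⁻²
γ̇_max = sqrt(546.308) = 23.3732 s⁻¹
N_max = γ̇_max h / (πD) = 23.3732·0.0072/(π·0.1289) = 0.415574 rev/s → ×60 = 24.9345 rpm

value=24.93 rpm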